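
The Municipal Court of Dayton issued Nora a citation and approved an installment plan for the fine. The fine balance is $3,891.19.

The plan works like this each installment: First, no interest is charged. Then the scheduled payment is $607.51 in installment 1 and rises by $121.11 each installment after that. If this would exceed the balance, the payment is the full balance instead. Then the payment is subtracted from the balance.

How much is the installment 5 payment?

$734.49

# | Opening | Payment | End bal
1 | $3,891.19 | $607.51 | $3,283.68
2 | $3,283.68 | $728.62 | $2,555.06
3 | $2,555.06 | $849.73 | $1,705.33
4 | $1,705.33 | $970.84 | $734.49
5 | $734.49 | $734.49 | $0.00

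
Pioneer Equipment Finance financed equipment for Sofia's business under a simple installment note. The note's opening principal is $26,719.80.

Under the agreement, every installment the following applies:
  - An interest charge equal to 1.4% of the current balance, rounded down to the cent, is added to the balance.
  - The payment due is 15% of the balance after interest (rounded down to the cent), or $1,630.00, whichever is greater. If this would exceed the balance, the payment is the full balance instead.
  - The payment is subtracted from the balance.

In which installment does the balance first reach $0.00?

Installment 1: opening $26,719.80; interest $374.07 → $27,093.87; payment $4,064.08; balance $23,029.79
Installment 2: opening $23,029.79; interest $322.41 → $23,352.20; payment $3,502.83; balance $19,849.37
Installment 3: opening $19,849.37; interest $277.89 → $20,127.26; payment $3,019.08; balance $17,108.18
Installment 4: opening $17,108.18; interest $239.51 → $17,347.69; payment $2,602.15; balance $14,745.54
Installment 5: opening $14,745.54; interest $206.43 → $14,951.97; payment $2,242.79; balance $12,709.18
Installment 6: opening $12,709.18; interest $177.92 → $12,887.10; payment $1,933.06; balance $10,954.04
Installment 7: opening $10,954.04; interest $153.35 → $11,107.39; payment $1,666.10; balance $9,441.29
Installment 8: opening $9,441.29; interest $132.17 → $9,573.46; payment $1,630.00; balance $7,943.46
Installment 9: opening $7,943.46; interest $111.20 → $8,054.66; payment $1,630.00; balance $6,424.66
Installment 10: opening $6,424.66; interest $89.94 → $6,514.60; payment $1,630.00; balance $4,884.60
Installment 11: opening $4,884.60; interest $68.38 → $4,952.98; payment $1,630.00; balance $3,322.98
Installment 12: opening $3,322.98; interest $46.52 → $3,369.50; payment $1,630.00; balance $1,739.50
Installment 13: opening $1,739.50; interest $24.35 → $1,763.85; payment $1,630.00; balance $133.85
Installment 14: opening $133.85; interest $1.87 → $135.72; payment $135.72; balance $0.00
Balance reaches $0.00 in installment 14.

14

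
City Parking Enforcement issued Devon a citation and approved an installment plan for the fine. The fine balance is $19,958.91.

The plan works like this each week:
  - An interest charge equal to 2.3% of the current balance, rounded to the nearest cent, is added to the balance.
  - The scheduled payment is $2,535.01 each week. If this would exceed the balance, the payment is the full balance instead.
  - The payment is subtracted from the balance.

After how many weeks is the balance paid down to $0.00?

9

Week 1: $19,958.91 +$459.05 interest = $20,417.96; pay $2,535.01 → $17,882.95
Week 2: $17,882.95 +$411.31 interest = $18,294.26; pay $2,535.01 → $15,759.25
Week 3: $15,759.25 +$362.46 interest = $16,121.71; pay $2,535.01 → $13,586.70
Week 4: $13,586.70 +$312.49 interest = $13,899.19; pay $2,535.01 → $11,364.18
Week 5: $11,364.18 +$261.38 interest = $11,625.56; pay $2,535.01 → $9,090.55
Week 6: $9,090.55 +$209.08 interest = $9,299.63; pay $2,535.01 → $6,764.62
Week 7: $6,764.62 +$155.59 interest = $6,920.21; pay $2,535.01 → $4,385.20
Week 8: $4,385.20 +$100.86 interest = $4,486.06; pay $2,535.01 → $1,951.05
Week 9: $1,951.05 +$44.87 interest = $1,995.92; pay $1,995.92 → $0.00
Balance reaches $0.00 in week 9.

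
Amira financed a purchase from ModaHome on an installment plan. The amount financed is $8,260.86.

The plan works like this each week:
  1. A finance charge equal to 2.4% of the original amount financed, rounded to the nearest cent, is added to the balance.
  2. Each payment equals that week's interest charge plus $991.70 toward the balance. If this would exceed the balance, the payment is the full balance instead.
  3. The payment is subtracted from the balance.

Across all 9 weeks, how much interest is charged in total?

$1,784.34

Week 1: $8,260.86 +$198.26 interest = $8,459.12; pay $1,189.96 → $7,269.16
Week 2: $7,269.16 +$198.26 interest = $7,467.42; pay $1,189.96 → $6,277.46
Week 3: $6,277.46 +$198.26 interest = $6,475.72; pay $1,189.96 → $5,285.76
Week 4: $5,285.76 +$198.26 interest = $5,484.02; pay $1,189.96 → $4,294.06
Week 5: $4,294.06 +$198.26 interest = $4,492.32; pay $1,189.96 → $3,302.36
Week 6: $3,302.36 +$198.26 interest = $3,500.62; pay $1,189.96 → $2,310.66
Week 7: $2,310.66 +$198.26 interest = $2,508.92; pay $1,189.96 → $1,318.96
Week 8: $1,318.96 +$198.26 interest = $1,517.22; pay $1,189.96 → $327.26
Week 9: $327.26 +$198.26 interest = $525.52; pay $525.52 → $0.00
Total interest: $198.26 + $198.26 + $198.26 + $198.26 + $198.26 + $198.26 + $198.26 + $198.26 + $198.26 = $1,784.34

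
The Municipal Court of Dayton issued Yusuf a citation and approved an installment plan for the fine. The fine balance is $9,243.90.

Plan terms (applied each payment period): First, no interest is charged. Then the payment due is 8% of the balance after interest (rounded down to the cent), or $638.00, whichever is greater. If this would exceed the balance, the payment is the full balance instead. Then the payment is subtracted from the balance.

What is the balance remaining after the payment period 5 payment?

$5,910.04

Payment period 1: opening $9,243.90; payment $739.51; balance $8,504.39
Payment period 2: opening $8,504.39; payment $680.35; balance $7,824.04
Payment period 3: opening $7,824.04; payment $638.00; balance $7,186.04
Payment period 4: opening $7,186.04; payment $638.00; balance $6,548.04
Payment period 5: opening $6,548.04; payment $638.00; balance $5,910.04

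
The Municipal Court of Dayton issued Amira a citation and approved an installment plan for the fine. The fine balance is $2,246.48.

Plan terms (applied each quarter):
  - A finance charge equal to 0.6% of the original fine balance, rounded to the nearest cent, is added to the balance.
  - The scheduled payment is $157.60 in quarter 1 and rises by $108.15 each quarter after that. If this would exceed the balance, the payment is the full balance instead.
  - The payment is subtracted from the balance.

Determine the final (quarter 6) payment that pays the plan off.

Quarter 1: opening $2,246.48; interest $13.48 → $2,259.96; payment $157.60; balance $2,102.36
Quarter 2: opening $2,102.36; interest $13.48 → $2,115.84; payment $265.75; balance $1,850.09
Quarter 3: opening $1,850.09; interest $13.48 → $1,863.57; payment $373.90; balance $1,489.67
Quarter 4: opening $1,489.67; interest $13.48 → $1,503.15; payment $482.05; balance $1,021.10
Quarter 5: opening $1,021.10; interest $13.48 → $1,034.58; payment $590.20; balance $444.38
Quarter 6: opening $444.38; interest $13.48 → $457.86; payment $457.86; balance $0.00

$457.86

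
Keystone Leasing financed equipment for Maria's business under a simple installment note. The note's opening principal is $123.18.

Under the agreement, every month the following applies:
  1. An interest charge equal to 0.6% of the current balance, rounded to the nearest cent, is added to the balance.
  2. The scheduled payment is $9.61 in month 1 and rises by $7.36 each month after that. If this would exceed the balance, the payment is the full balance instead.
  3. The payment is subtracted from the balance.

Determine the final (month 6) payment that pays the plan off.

# | Opening | Interest | Payment | End bal
1 | $123.18 | $0.74 | $9.61 | $114.31
2 | $114.31 | $0.69 | $16.97 | $98.03
3 | $98.03 | $0.59 | $24.33 | $74.29
4 | $74.29 | $0.45 | $31.69 | $43.05
5 | $43.05 | $0.26 | $39.05 | $4.26
6 | $4.26 | $0.03 | $4.29 | $0.00

$4.29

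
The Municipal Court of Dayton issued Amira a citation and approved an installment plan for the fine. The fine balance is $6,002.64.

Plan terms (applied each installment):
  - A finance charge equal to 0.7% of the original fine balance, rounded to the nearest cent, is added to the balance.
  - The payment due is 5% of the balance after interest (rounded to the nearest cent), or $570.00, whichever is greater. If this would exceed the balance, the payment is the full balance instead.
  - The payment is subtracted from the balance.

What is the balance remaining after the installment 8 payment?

$1,778.80

Installment 1: opening $6,002.64; interest $42.02 → $6,044.66; payment $570.00; balance $5,474.66
Installment 2: opening $5,474.66; interest $42.02 → $5,516.68; payment $570.00; balance $4,946.68
Installment 3: opening $4,946.68; interest $42.02 → $4,988.70; payment $570.00; balance $4,418.70
Installment 4: opening $4,418.70; interest $42.02 → $4,460.72; payment $570.00; balance $3,890.72
Installment 5: opening $3,890.72; interest $42.02 → $3,932.74; payment $570.00; balance $3,362.74
Installment 6: opening $3,362.74; interest $42.02 → $3,404.76; payment $570.00; balance $2,834.76
Installment 7: opening $2,834.76; interest $42.02 → $2,876.78; payment $570.00; balance $2,306.78
Installment 8: opening $2,306.78; interest $42.02 → $2,348.80; payment $570.00; balance $1,778.80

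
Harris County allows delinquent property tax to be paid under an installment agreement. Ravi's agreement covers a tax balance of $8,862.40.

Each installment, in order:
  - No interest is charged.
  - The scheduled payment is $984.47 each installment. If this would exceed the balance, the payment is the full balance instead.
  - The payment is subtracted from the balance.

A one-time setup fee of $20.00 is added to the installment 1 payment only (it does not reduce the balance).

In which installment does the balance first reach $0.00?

Installment 1: opening $8,862.40; payment $984.47 (+ $20.00 fee); balance $7,877.93
Installment 2: opening $7,877.93; payment $984.47; balance $6,893.46
Installment 3: opening $6,893.46; payment $984.47; balance $5,908.99
Installment 4: opening $5,908.99; payment $984.47; balance $4,924.52
Installment 5: opening $4,924.52; payment $984.47; balance $3,940.05
Installment 6: opening $3,940.05; payment $984.47; balance $2,955.58
Installment 7: opening $2,955.58; payment $984.47; balance $1,971.11
Installment 8: opening $1,971.11; payment $984.47; balance $986.64
Installment 9: opening $986.64; payment $984.47; balance $2.17
Installment 10: opening $2.17; payment $2.17; balance $0.00
Balance reaches $0.00 in installment 10.

10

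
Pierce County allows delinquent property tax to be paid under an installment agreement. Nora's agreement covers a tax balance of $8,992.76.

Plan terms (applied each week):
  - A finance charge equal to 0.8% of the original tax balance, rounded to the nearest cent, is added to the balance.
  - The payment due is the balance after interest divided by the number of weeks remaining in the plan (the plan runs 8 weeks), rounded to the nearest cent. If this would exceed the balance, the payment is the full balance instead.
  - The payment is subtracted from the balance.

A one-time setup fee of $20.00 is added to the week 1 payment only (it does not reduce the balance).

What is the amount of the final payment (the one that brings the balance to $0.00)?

Week 1: $8,992.76 +$71.94 interest = $9,064.70; pay $1,133.09 (+ $20.00 fee) → $7,931.61
Week 2: $7,931.61 +$71.94 interest = $8,003.55; pay $1,143.36 → $6,860.19
Week 3: $6,860.19 +$71.94 interest = $6,932.13; pay $1,155.36 → $5,776.77
Week 4: $5,776.77 +$71.94 interest = $5,848.71; pay $1,169.74 → $4,678.97
Week 5: $4,678.97 +$71.94 interest = $4,750.91; pay $1,187.73 → $3,563.18
Week 6: $3,563.18 +$71.94 interest = $3,635.12; pay $1,211.71 → $2,423.41
Week 7: $2,423.41 +$71.94 interest = $2,495.35; pay $1,247.68 → $1,247.67
Week 8: $1,247.67 +$71.94 interest = $1,319.61; pay $1,319.61 → $0.00

$1,319.61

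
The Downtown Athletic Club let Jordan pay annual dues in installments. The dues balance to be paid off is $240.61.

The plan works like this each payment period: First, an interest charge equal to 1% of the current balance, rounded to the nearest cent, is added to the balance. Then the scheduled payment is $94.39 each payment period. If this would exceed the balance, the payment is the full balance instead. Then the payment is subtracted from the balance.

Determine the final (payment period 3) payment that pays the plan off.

$56.29

# | Opening | Interest | Payment | End bal
1 | $240.61 | $2.41 | $94.39 | $148.63
2 | $148.63 | $1.49 | $94.39 | $55.73
3 | $55.73 | $0.56 | $56.29 | $0.00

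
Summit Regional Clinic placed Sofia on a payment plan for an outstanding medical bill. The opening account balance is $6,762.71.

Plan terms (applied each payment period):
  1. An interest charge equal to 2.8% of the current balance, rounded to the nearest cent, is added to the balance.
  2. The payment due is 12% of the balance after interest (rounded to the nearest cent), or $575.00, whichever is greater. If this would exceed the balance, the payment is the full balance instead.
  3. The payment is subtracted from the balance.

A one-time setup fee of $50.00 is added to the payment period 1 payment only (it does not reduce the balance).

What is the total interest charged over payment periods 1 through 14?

$1,314.99

Payment period 1: opening $6,762.71; interest $189.36 → $6,952.07; payment $834.25 (+ $50.00 fee); balance $6,117.82
Payment period 2: opening $6,117.82; interest $171.30 → $6,289.12; payment $754.69; balance $5,534.43
Payment period 3: opening $5,534.43; interest $154.96 → $5,689.39; payment $682.73; balance $5,006.66
Payment period 4: opening $5,006.66; interest $140.19 → $5,146.85; payment $617.62; balance $4,529.23
Payment period 5: opening $4,529.23; interest $126.82 → $4,656.05; payment $575.00; balance $4,081.05
Payment period 6: opening $4,081.05; interest $114.27 → $4,195.32; payment $575.00; balance $3,620.32
Payment period 7: opening $3,620.32; interest $101.37 → $3,721.69; payment $575.00; balance $3,146.69
Payment period 8: opening $3,146.69; interest $88.11 → $3,234.80; payment $575.00; balance $2,659.80
Payment period 9: opening $2,659.80; interest $74.47 → $2,734.27; payment $575.00; balance $2,159.27
Payment period 10: opening $2,159.27; interest $60.46 → $2,219.73; payment $575.00; balance $1,644.73
Payment period 11: opening $1,644.73; interest $46.05 → $1,690.78; payment $575.00; balance $1,115.78
Payment period 12: opening $1,115.78; interest $31.24 → $1,147.02; payment $575.00; balance $572.02
Payment period 13: opening $572.02; interest $16.02 → $588.04; payment $575.00; balance $13.04
Payment period 14: opening $13.04; interest $0.37 → $13.41; payment $13.41; balance $0.00
Total interest: $189.36 + $171.30 + $154.96 + $140.19 + $126.82 + $114.27 + $101.37 + $88.11 + $74.47 + $60.46 + $46.05 + $31.24 + $16.02 + $0.37 = $1,314.99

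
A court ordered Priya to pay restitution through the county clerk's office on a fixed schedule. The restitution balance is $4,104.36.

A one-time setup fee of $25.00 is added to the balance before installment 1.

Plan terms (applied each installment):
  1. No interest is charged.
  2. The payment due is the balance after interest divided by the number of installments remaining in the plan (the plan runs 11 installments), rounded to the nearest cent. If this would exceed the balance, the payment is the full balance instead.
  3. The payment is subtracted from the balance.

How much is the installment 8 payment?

$375.40

Installment 1: $4,129.36 − $375.40 → $3,753.96
Installment 2: $3,753.96 − $375.40 → $3,378.56
Installment 3: $3,378.56 − $375.40 → $3,003.16
Installment 4: $3,003.16 − $375.40 → $2,627.76
Installment 5: $2,627.76 − $375.39 → $2,252.37
Installment 6: $2,252.37 − $375.40 → $1,876.97
Installment 7: $1,876.97 − $375.39 → $1,501.58
Installment 8: $1,501.58 − $375.40 → $1,126.18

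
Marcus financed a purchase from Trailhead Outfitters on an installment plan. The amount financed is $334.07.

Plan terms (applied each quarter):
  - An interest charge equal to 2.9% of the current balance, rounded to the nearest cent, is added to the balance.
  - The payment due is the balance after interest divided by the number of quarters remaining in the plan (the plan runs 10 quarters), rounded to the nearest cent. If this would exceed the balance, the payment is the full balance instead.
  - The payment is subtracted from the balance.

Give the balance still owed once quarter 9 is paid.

$43.21

# | Opening | Interest | Payment | End bal
1 | $334.07 | $9.69 | $34.38 | $309.38
2 | $309.38 | $8.97 | $35.37 | $282.98
3 | $282.98 | $8.21 | $36.40 | $254.79
4 | $254.79 | $7.39 | $37.45 | $224.73
5 | $224.73 | $6.52 | $38.54 | $192.71
6 | $192.71 | $5.59 | $39.66 | $158.64
7 | $158.64 | $4.60 | $40.81 | $122.43
8 | $122.43 | $3.55 | $41.99 | $83.99
9 | $83.99 | $2.44 | $43.22 | $43.21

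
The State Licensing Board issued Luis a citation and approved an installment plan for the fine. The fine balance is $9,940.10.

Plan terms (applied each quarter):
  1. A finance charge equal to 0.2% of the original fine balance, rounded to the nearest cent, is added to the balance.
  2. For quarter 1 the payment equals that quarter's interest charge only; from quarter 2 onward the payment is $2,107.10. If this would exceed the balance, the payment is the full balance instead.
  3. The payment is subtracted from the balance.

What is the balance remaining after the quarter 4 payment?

$3,678.44

# | Opening | Interest | Payment | End bal
1 | $9,940.10 | $19.88 | $19.88 | $9,940.10
2 | $9,940.10 | $19.88 | $2,107.10 | $7,852.88
3 | $7,852.88 | $19.88 | $2,107.10 | $5,765.66
4 | $5,765.66 | $19.88 | $2,107.10 | $3,678.44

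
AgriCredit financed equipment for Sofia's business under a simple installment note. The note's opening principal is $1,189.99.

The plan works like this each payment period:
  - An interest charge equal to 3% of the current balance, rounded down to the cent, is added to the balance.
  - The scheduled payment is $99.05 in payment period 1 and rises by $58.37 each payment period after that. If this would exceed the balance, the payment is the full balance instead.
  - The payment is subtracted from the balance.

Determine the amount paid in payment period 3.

Payment period 1: $1,189.99 +$35.69 interest = $1,225.68; pay $99.05 → $1,126.63
Payment period 2: $1,126.63 +$33.79 interest = $1,160.42; pay $157.42 → $1,003.00
Payment period 3: $1,003.00 +$30.09 interest = $1,033.09; pay $215.79 → $817.30

$215.79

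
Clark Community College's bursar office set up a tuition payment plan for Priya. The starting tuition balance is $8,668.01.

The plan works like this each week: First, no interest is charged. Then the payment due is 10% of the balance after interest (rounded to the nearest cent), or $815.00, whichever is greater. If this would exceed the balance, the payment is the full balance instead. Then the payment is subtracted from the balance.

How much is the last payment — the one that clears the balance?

$466.21

Week 1: $8,668.01 − $866.80 → $7,801.21
Week 2: $7,801.21 − $815.00 → $6,986.21
Week 3: $6,986.21 − $815.00 → $6,171.21
Week 4: $6,171.21 − $815.00 → $5,356.21
Week 5: $5,356.21 − $815.00 → $4,541.21
Week 6: $4,541.21 − $815.00 → $3,726.21
Week 7: $3,726.21 − $815.00 → $2,911.21
Week 8: $2,911.21 − $815.00 → $2,096.21
Week 9: $2,096.21 − $815.00 → $1,281.21
Week 10: $1,281.21 − $815.00 → $466.21
Week 11: $466.21 − $466.21 → $0.00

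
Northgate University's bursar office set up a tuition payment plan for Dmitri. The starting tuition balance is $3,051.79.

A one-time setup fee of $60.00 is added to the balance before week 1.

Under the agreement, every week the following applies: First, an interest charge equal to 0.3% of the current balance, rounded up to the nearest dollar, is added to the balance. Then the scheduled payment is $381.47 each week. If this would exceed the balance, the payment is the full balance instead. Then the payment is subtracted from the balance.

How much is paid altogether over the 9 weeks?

Week 1: opening $3,111.79; interest $10.00 → $3,121.79; payment $381.47; balance $2,740.32
Week 2: opening $2,740.32; interest $9.00 → $2,749.32; payment $381.47; balance $2,367.85
Week 3: opening $2,367.85; interest $8.00 → $2,375.85; payment $381.47; balance $1,994.38
Week 4: opening $1,994.38; interest $6.00 → $2,000.38; payment $381.47; balance $1,618.91
Week 5: opening $1,618.91; interest $5.00 → $1,623.91; payment $381.47; balance $1,242.44
Week 6: opening $1,242.44; interest $4.00 → $1,246.44; payment $381.47; balance $864.97
Week 7: opening $864.97; interest $3.00 → $867.97; payment $381.47; balance $486.50
Week 8: opening $486.50; interest $2.00 → $488.50; payment $381.47; balance $107.03
Week 9: opening $107.03; interest $1.00 → $108.03; payment $108.03; balance $0.00
Total paid: $3,159.79

$3,159.79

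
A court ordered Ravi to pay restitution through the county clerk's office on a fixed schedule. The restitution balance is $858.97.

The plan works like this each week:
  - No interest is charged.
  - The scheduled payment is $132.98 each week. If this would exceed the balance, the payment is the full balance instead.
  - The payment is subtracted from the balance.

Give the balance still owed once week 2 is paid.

Week 1: $858.97 − $132.98 → $725.99
Week 2: $725.99 − $132.98 → $593.01

$593.01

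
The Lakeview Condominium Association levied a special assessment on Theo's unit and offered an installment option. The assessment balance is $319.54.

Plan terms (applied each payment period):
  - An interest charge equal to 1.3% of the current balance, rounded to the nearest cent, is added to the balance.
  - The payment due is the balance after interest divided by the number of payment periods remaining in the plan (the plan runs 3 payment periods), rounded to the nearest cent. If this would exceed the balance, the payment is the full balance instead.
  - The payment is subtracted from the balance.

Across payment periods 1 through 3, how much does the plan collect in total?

$327.92

Payment period 1: opening $319.54; interest $4.15 → $323.69; payment $107.90; balance $215.79
Payment period 2: opening $215.79; interest $2.81 → $218.60; payment $109.30; balance $109.30
Payment period 3: opening $109.30; interest $1.42 → $110.72; payment $110.72; balance $0.00
Total paid: $327.92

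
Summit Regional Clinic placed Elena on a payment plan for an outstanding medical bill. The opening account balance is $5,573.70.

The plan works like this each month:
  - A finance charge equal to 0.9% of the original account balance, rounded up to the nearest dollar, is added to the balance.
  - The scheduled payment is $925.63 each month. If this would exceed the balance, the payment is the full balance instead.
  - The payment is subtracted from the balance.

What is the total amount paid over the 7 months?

Month 1: opening $5,573.70; interest $51.00 → $5,624.70; payment $925.63; balance $4,699.07
Month 2: opening $4,699.07; interest $51.00 → $4,750.07; payment $925.63; balance $3,824.44
Month 3: opening $3,824.44; interest $51.00 → $3,875.44; payment $925.63; balance $2,949.81
Month 4: opening $2,949.81; interest $51.00 → $3,000.81; payment $925.63; balance $2,075.18
Month 5: opening $2,075.18; interest $51.00 → $2,126.18; payment $925.63; balance $1,200.55
Month 6: opening $1,200.55; interest $51.00 → $1,251.55; payment $925.63; balance $325.92
Month 7: opening $325.92; interest $51.00 → $376.92; payment $376.92; balance $0.00
Total paid: $5,930.70

$5,930.70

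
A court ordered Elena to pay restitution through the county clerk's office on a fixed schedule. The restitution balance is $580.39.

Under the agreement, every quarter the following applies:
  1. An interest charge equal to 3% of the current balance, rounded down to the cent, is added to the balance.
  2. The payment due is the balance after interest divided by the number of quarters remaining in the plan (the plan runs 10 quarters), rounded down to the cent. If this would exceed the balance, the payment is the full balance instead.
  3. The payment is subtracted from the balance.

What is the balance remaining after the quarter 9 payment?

$75.73

Quarter 1: $580.39 +$17.41 interest = $597.80; pay $59.78 → $538.02
Quarter 2: $538.02 +$16.14 interest = $554.16; pay $61.57 → $492.59
Quarter 3: $492.59 +$14.77 interest = $507.36; pay $63.42 → $443.94
Quarter 4: $443.94 +$13.31 interest = $457.25; pay $65.32 → $391.93
Quarter 5: $391.93 +$11.75 interest = $403.68; pay $67.28 → $336.40
Quarter 6: $336.40 +$10.09 interest = $346.49; pay $69.29 → $277.20
Quarter 7: $277.20 +$8.31 interest = $285.51; pay $71.37 → $214.14
Quarter 8: $214.14 +$6.42 interest = $220.56; pay $73.52 → $147.04
Quarter 9: $147.04 +$4.41 interest = $151.45; pay $75.72 → $75.73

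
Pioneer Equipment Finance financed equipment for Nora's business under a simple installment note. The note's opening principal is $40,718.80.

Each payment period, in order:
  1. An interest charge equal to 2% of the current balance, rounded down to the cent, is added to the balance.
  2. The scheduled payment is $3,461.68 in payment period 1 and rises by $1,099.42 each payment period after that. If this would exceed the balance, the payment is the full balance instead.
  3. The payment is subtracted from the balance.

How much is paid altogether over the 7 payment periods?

$44,484.54

Payment period 1: opening $40,718.80; interest $814.37 → $41,533.17; payment $3,461.68; balance $38,071.49
Payment period 2: opening $38,071.49; interest $761.42 → $38,832.91; payment $4,561.10; balance $34,271.81
Payment period 3: opening $34,271.81; interest $685.43 → $34,957.24; payment $5,660.52; balance $29,296.72
Payment period 4: opening $29,296.72; interest $585.93 → $29,882.65; payment $6,759.94; balance $23,122.71
Payment period 5: opening $23,122.71; interest $462.45 → $23,585.16; payment $7,859.36; balance $15,725.80
Payment period 6: opening $15,725.80; interest $314.51 → $16,040.31; payment $8,958.78; balance $7,081.53
Payment period 7: opening $7,081.53; interest $141.63 → $7,223.16; payment $7,223.16; balance $0.00
Total paid: $44,484.54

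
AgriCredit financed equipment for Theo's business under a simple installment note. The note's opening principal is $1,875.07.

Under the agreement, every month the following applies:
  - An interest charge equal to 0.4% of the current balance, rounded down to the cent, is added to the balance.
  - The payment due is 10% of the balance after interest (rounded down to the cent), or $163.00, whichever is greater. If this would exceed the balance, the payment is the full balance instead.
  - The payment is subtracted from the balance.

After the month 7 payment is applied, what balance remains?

# | Opening | Interest | Payment | End bal
1 | $1,875.07 | $7.50 | $188.25 | $1,694.32
2 | $1,694.32 | $6.77 | $170.10 | $1,530.99
3 | $1,530.99 | $6.12 | $163.00 | $1,374.11
4 | $1,374.11 | $5.49 | $163.00 | $1,216.60
5 | $1,216.60 | $4.86 | $163.00 | $1,058.46
6 | $1,058.46 | $4.23 | $163.00 | $899.69
7 | $899.69 | $3.59 | $163.00 | $740.28

$740.28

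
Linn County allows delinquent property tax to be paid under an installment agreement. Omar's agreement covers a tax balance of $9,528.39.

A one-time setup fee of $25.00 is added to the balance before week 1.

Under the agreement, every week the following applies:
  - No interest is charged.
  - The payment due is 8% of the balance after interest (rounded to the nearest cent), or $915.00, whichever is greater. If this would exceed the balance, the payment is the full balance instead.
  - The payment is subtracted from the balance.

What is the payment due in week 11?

Week 1: $9,553.39 − $915.00 → $8,638.39
Week 2: $8,638.39 − $915.00 → $7,723.39
Week 3: $7,723.39 − $915.00 → $6,808.39
Week 4: $6,808.39 − $915.00 → $5,893.39
Week 5: $5,893.39 − $915.00 → $4,978.39
Week 6: $4,978.39 − $915.00 → $4,063.39
Week 7: $4,063.39 − $915.00 → $3,148.39
Week 8: $3,148.39 − $915.00 → $2,233.39
Week 9: $2,233.39 − $915.00 → $1,318.39
Week 10: $1,318.39 − $915.00 → $403.39
Week 11: $403.39 − $403.39 → $0.00

$403.39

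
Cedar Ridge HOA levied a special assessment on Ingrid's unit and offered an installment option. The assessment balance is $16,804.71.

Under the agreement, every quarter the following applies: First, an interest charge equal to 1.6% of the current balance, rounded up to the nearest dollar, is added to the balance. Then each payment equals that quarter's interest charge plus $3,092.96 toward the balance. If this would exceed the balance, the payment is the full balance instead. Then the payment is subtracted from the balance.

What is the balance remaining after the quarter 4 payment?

$4,432.87

# | Opening | Interest | Payment | End bal
1 | $16,804.71 | $269.00 | $3,361.96 | $13,711.75
2 | $13,711.75 | $220.00 | $3,312.96 | $10,618.79
3 | $10,618.79 | $170.00 | $3,262.96 | $7,525.83
4 | $7,525.83 | $121.00 | $3,213.96 | $4,432.87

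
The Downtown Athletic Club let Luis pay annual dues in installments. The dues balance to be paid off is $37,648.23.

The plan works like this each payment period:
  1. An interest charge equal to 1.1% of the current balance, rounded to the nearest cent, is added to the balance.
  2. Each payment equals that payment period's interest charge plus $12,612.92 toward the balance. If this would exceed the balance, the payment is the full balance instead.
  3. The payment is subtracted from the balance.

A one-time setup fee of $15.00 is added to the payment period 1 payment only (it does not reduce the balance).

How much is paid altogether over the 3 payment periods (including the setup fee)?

$38,489.40

Payment period 1: opening $37,648.23; interest $414.13 → $38,062.36; payment $13,027.05 (+ $15.00 fee); balance $25,035.31
Payment period 2: opening $25,035.31; interest $275.39 → $25,310.70; payment $12,888.31; balance $12,422.39
Payment period 3: opening $12,422.39; interest $136.65 → $12,559.04; payment $12,559.04; balance $0.00
Total paid: $38,489.40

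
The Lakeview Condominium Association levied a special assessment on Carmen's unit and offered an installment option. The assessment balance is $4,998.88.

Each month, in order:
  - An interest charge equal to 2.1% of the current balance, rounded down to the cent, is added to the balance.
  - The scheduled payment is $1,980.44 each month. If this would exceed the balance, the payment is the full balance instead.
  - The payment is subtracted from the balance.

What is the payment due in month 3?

# | Opening | Interest | Payment | End bal
1 | $4,998.88 | $104.97 | $1,980.44 | $3,123.41
2 | $3,123.41 | $65.59 | $1,980.44 | $1,208.56
3 | $1,208.56 | $25.37 | $1,233.93 | $0.00

$1,233.93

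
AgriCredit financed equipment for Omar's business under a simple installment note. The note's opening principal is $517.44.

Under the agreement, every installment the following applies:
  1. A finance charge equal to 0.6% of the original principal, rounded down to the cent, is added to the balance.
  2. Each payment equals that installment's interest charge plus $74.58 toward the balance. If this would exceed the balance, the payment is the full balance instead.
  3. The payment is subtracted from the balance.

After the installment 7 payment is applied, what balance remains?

Installment 1: opening $517.44; interest $3.10 → $520.54; payment $77.68; balance $442.86
Installment 2: opening $442.86; interest $3.10 → $445.96; payment $77.68; balance $368.28
Installment 3: opening $368.28; interest $3.10 → $371.38; payment $77.68; balance $293.70
Installment 4: opening $293.70; interest $3.10 → $296.80; payment $77.68; balance $219.12
Installment 5: opening $219.12; interest $3.10 → $222.22; payment $77.68; balance $144.54
Installment 6: opening $144.54; interest $3.10 → $147.64; payment $77.68; balance $69.96
Installment 7: opening $69.96; interest $3.10 → $73.06; payment $73.06; balance $0.00

$0.00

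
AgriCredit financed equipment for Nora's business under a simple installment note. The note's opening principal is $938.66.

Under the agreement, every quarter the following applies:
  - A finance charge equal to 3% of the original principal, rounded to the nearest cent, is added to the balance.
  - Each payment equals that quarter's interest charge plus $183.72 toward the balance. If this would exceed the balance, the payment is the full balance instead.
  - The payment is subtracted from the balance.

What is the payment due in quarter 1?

Quarter 1: opening $938.66; interest $28.16 → $966.82; payment $211.88; balance $754.94

$211.88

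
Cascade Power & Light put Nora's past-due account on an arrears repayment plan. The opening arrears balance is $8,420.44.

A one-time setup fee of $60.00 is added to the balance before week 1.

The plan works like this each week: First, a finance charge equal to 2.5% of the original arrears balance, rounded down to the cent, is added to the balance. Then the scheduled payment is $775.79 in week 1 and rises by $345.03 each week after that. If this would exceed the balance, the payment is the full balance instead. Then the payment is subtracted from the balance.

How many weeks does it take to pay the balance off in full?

6

Week 1: opening $8,480.44; interest $210.51 → $8,690.95; payment $775.79; balance $7,915.16
Week 2: opening $7,915.16; interest $210.51 → $8,125.67; payment $1,120.82; balance $7,004.85
Week 3: opening $7,004.85; interest $210.51 → $7,215.36; payment $1,465.85; balance $5,749.51
Week 4: opening $5,749.51; interest $210.51 → $5,960.02; payment $1,810.88; balance $4,149.14
Week 5: opening $4,149.14; interest $210.51 → $4,359.65; payment $2,155.91; balance $2,203.74
Week 6: opening $2,203.74; interest $210.51 → $2,414.25; payment $2,414.25; balance $0.00
Balance reaches $0.00 in week 6.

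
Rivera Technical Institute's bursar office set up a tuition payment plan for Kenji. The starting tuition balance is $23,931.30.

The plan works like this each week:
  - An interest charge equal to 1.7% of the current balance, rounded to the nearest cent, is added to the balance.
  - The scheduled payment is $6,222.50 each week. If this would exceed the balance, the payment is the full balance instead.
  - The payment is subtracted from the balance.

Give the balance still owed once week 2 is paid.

$12,201.10

# | Opening | Interest | Payment | End bal
1 | $23,931.30 | $406.83 | $6,222.50 | $18,115.63
2 | $18,115.63 | $307.97 | $6,222.50 | $12,201.10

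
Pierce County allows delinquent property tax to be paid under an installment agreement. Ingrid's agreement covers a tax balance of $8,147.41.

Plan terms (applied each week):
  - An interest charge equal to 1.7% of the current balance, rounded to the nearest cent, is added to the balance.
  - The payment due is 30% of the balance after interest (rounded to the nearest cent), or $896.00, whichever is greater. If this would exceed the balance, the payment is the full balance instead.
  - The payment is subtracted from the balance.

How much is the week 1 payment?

Week 1: opening $8,147.41; interest $138.51 → $8,285.92; payment $2,485.78; balance $5,800.14

$2,485.78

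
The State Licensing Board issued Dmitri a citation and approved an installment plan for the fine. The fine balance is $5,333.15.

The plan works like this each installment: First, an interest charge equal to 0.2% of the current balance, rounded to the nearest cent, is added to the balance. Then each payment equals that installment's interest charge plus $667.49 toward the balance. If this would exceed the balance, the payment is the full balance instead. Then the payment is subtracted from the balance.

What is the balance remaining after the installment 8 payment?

$0.00

# | Opening | Interest | Payment | End bal
1 | $5,333.15 | $10.67 | $678.16 | $4,665.66
2 | $4,665.66 | $9.33 | $676.82 | $3,998.17
3 | $3,998.17 | $8.00 | $675.49 | $3,330.68
4 | $3,330.68 | $6.66 | $674.15 | $2,663.19
5 | $2,663.19 | $5.33 | $672.82 | $1,995.70
6 | $1,995.70 | $3.99 | $671.48 | $1,328.21
7 | $1,328.21 | $2.66 | $670.15 | $660.72
8 | $660.72 | $1.32 | $662.04 | $0.00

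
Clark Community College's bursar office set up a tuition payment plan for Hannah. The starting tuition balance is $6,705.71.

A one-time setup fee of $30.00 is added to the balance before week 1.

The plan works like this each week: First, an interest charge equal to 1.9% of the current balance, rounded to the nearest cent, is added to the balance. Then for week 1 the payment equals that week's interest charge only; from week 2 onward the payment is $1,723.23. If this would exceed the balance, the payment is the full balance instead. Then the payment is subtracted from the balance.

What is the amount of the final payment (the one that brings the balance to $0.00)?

Week 1: $6,735.71 +$127.98 interest = $6,863.69; pay $127.98 → $6,735.71
Week 2: $6,735.71 +$127.98 interest = $6,863.69; pay $1,723.23 → $5,140.46
Week 3: $5,140.46 +$97.67 interest = $5,238.13; pay $1,723.23 → $3,514.90
Week 4: $3,514.90 +$66.78 interest = $3,581.68; pay $1,723.23 → $1,858.45
Week 5: $1,858.45 +$35.31 interest = $1,893.76; pay $1,723.23 → $170.53
Week 6: $170.53 +$3.24 interest = $173.77; pay $173.77 → $0.00

$173.77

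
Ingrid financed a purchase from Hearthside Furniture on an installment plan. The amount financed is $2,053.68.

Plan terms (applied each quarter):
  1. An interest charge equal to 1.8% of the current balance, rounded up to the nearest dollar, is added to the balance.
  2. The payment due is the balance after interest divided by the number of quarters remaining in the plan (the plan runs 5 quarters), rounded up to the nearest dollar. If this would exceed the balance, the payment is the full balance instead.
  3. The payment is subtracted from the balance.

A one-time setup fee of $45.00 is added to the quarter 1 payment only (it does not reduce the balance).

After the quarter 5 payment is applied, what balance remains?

Quarter 1: opening $2,053.68; interest $37.00 → $2,090.68; payment $419.00 (+ $45.00 fee); balance $1,671.68
Quarter 2: opening $1,671.68; interest $31.00 → $1,702.68; payment $426.00; balance $1,276.68
Quarter 3: opening $1,276.68; interest $23.00 → $1,299.68; payment $434.00; balance $865.68
Quarter 4: opening $865.68; interest $16.00 → $881.68; payment $441.00; balance $440.68
Quarter 5: opening $440.68; interest $8.00 → $448.68; payment $448.68; balance $0.00

$0.00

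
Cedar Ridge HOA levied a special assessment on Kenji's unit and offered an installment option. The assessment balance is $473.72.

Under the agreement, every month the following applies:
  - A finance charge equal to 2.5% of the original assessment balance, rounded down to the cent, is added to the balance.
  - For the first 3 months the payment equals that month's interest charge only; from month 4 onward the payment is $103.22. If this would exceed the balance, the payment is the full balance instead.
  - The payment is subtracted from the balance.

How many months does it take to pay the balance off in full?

9

# | Opening | Interest | Payment | End bal
1 | $473.72 | $11.84 | $11.84 | $473.72
2 | $473.72 | $11.84 | $11.84 | $473.72
3 | $473.72 | $11.84 | $11.84 | $473.72
4 | $473.72 | $11.84 | $103.22 | $382.34
5 | $382.34 | $11.84 | $103.22 | $290.96
6 | $290.96 | $11.84 | $103.22 | $199.58
7 | $199.58 | $11.84 | $103.22 | $108.20
8 | $108.20 | $11.84 | $103.22 | $16.82
9 | $16.82 | $11.84 | $28.66 | $0.00
Balance reaches $0.00 in month 9.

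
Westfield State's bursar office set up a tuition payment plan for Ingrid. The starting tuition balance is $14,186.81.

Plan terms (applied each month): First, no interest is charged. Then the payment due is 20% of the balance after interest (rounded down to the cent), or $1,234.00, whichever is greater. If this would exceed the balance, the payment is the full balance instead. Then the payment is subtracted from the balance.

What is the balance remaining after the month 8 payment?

Month 1: $14,186.81 − $2,837.36 → $11,349.45
Month 2: $11,349.45 − $2,269.89 → $9,079.56
Month 3: $9,079.56 − $1,815.91 → $7,263.65
Month 4: $7,263.65 − $1,452.73 → $5,810.92
Month 5: $5,810.92 − $1,234.00 → $4,576.92
Month 6: $4,576.92 − $1,234.00 → $3,342.92
Month 7: $3,342.92 − $1,234.00 → $2,108.92
Month 8: $2,108.92 − $1,234.00 → $874.92

$874.92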